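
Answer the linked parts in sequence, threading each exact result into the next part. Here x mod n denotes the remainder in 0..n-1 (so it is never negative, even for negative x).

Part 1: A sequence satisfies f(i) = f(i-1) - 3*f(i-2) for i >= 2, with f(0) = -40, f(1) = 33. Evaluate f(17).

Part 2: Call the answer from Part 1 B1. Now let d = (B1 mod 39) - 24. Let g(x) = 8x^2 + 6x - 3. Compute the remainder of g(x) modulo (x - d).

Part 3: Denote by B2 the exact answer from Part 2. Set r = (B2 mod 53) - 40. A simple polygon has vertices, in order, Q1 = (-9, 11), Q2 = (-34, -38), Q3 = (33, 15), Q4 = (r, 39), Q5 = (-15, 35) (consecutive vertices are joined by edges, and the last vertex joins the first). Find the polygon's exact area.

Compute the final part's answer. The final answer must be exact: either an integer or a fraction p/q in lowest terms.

Part 1: f(2) = 1*(33) - 3*(-40) = 153; iterating: f(2)=153, f(3)=54, f(4)=-405, f(5)=-567, f(6)=648, f(7)=2349, f(8)=405, f(9)=-6642, f(10)=-7857, f(11)=12069, f(12)=35640, f(13)=-567, f(14)=-107487, f(15)=-105786, f(16)=216675, f(17)=534033; answer 534033
Part 2: B1 = 534033; d = -18; remainder = value at the root: 8*(-18)^2 + 6*(-18)^1 - 3 = (2592) + (-108) + (-3) = 2481; answer 2481
Part 3: B2 = 2481; r = 3; cross terms: (-9*-38 - -34*11)=716, (-34*15 - 33*-38)=744, (33*39 - 3*15)=1242, (3*35 - -15*39)=690, (-15*11 - -9*35)=150; twice the area = |3542| = 3542; area = 1771; answer 1771

1771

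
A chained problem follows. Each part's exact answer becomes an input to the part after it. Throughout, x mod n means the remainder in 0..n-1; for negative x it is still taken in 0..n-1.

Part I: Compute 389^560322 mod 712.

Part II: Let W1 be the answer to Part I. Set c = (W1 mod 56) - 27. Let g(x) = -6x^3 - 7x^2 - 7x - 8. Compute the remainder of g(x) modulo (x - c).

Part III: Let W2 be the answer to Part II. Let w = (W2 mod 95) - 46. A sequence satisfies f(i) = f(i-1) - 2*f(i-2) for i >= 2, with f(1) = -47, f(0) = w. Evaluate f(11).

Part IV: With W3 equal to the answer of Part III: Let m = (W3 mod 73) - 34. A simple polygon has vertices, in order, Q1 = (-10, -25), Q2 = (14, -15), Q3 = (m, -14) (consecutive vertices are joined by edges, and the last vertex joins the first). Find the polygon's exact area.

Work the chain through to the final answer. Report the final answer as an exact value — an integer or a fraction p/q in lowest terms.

93

Part I: squarings mod 712: 389^1=389, 389^2=377, 389^4=441, 389^8=105, 389^16=345, 389^32=121, 389^64=401, 389^128=601, 389^256=217, 389^512=97, 389^1024=153, 389^2048=625, 389^4096=449, 389^8192=105, 389^16384=345, 389^32768=121, 389^65536=401, 389^131072=601, 389^262144=217, 389^524288=97; 389^560322 = 389^2 * 389^64 * 389^128 * 389^1024 * 389^2048 * 389^32768 * 389^524288 = 665 (mod 712); answer 665
Part II: W1 = 665; c = 22; remainder = value at the root: -6*(22)^3 - 7*(22)^2 - 7*(22)^1 - 8 = (-63888) + (-3388) + (-154) + (-8) = -67438; answer -67438
Part III: W2 = -67438; w = -34; f(2) = 1*(-47) - 2*(-34) = 21; iterating: f(2)=21, f(3)=115, f(4)=73, f(5)=-157, f(6)=-303, f(7)=11, f(8)=617, f(9)=595, f(10)=-639, f(11)=-1829; answer -1829
Part IV: W3 = -1829; m = 35; cross terms: (-10*-15 - 14*-25)=500, (14*-14 - 35*-15)=329, (35*-25 - -10*-14)=-1015; twice the area = |-186| = 186; area = 93; answer 93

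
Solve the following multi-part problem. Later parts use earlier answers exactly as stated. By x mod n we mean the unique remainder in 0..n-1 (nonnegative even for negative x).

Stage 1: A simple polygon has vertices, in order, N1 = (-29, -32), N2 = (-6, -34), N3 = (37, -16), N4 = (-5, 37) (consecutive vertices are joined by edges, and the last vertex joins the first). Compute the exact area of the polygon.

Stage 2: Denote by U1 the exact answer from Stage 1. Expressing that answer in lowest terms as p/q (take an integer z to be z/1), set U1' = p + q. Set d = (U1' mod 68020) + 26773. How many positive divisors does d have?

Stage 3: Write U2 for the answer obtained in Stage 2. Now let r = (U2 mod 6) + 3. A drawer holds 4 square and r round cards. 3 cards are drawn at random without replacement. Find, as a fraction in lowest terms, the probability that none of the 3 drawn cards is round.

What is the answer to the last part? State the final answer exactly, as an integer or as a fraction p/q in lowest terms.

Stage 1: cross terms: (-29*-34 - -6*-32)=794, (-6*-16 - 37*-34)=1354, (37*37 - -5*-16)=1289, (-5*-32 - -29*37)=1233; twice the area = |4670| = 4670; area = 2335; answer 2335
Stage 2: U1 = 2335; threaded value p + q = 2336; d = 29109; 29109 = 3 * 31 * 313; number of divisors = (1+1) * (1+1) * (1+1) = 8; answer 8
Stage 3: U2 = 8; r = 5; total draws C(9,3) = 84; favorable C(4,3) = 4; P = 1/21; answer 1/21

1/21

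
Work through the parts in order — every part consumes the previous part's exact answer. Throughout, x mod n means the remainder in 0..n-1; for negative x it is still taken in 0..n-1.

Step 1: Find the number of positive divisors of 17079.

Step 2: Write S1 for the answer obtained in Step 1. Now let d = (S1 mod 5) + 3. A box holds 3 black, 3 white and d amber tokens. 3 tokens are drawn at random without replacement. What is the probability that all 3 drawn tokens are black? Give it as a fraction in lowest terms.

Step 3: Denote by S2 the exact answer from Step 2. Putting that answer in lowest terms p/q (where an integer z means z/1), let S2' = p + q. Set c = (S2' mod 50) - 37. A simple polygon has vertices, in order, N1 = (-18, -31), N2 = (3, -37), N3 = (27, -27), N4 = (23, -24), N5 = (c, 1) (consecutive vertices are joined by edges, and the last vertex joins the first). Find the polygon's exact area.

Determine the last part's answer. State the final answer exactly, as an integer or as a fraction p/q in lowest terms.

Step 1: 17079 = 3 * 5693; number of divisors = (1+1) * (1+1) = 4; answer 4
Step 2: S1 = 4; d = 7; total draws C(13,3) = 286; favorable C(3,3) = 1; P = 1/286; answer 1/286
Step 3: S2 = 1/286; threaded value p + q = 287; c = 0; cross terms: (-18*-37 - 3*-31)=759, (3*-27 - 27*-37)=918, (27*-24 - 23*-27)=-27, (23*1 - 0*-24)=23, (0*-31 - -18*1)=18; twice the area = |1691| = 1691; area = 1691/2; answer 1691/2

1691/2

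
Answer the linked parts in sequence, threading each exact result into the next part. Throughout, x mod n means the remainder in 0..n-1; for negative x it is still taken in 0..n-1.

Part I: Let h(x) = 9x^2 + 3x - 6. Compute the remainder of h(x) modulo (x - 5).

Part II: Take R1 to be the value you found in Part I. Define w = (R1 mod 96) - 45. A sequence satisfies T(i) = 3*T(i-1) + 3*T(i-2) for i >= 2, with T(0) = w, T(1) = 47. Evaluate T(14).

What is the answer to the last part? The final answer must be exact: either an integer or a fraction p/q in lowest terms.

Part I: remainder = value at the root: 9*(5)^2 + 3*(5)^1 - 6 = (225) + (15) + (-6) = 234; answer 234
Part II: R1 = 234; w = -3; T(2) = 3*(47) + 3*(-3) = 132; iterating: T(2)=132, T(3)=537, T(4)=2007, T(5)=7632, T(6)=28917, T(7)=109647, T(8)=415692, T(9)=1576017, T(10)=5975127, T(11)=22653432, T(12)=85885677, T(13)=325617327, T(14)=1234509012; answer 1234509012

1234509012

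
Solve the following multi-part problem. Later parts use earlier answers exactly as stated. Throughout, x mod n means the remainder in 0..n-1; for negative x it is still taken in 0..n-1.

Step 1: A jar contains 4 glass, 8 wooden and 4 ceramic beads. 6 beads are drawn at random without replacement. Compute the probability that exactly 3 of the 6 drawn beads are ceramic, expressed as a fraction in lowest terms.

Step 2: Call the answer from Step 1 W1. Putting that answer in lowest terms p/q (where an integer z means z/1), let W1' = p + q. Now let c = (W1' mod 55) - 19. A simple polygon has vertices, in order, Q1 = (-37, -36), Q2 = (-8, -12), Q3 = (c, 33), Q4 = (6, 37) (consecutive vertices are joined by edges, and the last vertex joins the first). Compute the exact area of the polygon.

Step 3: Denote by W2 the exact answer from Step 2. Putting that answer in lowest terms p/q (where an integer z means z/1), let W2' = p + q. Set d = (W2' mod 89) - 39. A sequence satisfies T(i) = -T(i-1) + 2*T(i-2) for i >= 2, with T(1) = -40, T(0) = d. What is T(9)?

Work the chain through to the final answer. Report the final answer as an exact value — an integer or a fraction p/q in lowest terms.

Step 1: total draws C(16,6) = 8008; favorable C(4,3)*C(12,3) = 880; P = 10/91; answer 10/91
Step 2: W1 = 10/91; threaded value p + q = 101; c = 27; cross terms: (-37*-12 - -8*-36)=156, (-8*33 - 27*-12)=60, (27*37 - 6*33)=801, (6*-36 - -37*37)=1153; twice the area = |2170| = 2170; area = 1085; answer 1085
Step 3: W2 = 1085; threaded value p + q = 1086; d = -21; T(2) = -1*(-40) + 2*(-21) = -2; iterating: T(2)=-2, T(3)=-78, T(4)=74, T(5)=-230, T(6)=378, T(7)=-838, T(8)=1594, T(9)=-3270; answer -3270

-3270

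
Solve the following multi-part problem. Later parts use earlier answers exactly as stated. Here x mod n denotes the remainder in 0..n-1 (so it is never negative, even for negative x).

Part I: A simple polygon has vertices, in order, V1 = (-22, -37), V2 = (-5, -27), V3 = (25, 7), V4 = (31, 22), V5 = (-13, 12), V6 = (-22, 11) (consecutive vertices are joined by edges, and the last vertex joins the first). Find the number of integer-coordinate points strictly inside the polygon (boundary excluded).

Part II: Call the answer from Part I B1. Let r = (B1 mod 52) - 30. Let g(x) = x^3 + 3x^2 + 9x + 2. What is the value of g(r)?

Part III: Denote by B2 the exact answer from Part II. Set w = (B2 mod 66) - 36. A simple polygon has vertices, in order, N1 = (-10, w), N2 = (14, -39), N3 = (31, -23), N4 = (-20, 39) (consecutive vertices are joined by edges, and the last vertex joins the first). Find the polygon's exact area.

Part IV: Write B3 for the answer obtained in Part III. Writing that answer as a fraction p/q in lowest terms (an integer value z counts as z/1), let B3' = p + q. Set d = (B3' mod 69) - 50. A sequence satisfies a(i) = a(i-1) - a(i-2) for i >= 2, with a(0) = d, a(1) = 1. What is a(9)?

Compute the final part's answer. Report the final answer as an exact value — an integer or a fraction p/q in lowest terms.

Part I: cross terms: (-22*-27 - -5*-37)=409, (-5*7 - 25*-27)=640, (25*22 - 31*7)=333, (31*12 - -13*22)=658, (-13*11 - -22*12)=121, (-22*-37 - -22*11)=1056; twice the area = |3217| = 3217; area = 3217/2; boundary points = 1 + 2 + 3 + 2 + 1 + 48 = 57; strictly interior points = area - boundary/2 + 1 = 1581; answer 1581
Part II: B1 = 1581; r = -9; 1*(-9)^3 + 3*(-9)^2 + 9*(-9)^1 + 2 = (-729) + (243) + (-81) + (2) = -565; answer -565
Part III: B2 = -565; w = -7; cross terms: (-10*-39 - 14*-7)=488, (14*-23 - 31*-39)=887, (31*39 - -20*-23)=749, (-20*-7 - -10*39)=530; twice the area = |2654| = 2654; area = 1327; answer 1327
Part IV: B3 = 1327; threaded value p + q = 1328; d = -33; a(2) = 1*(1) - 1*(-33) = 34; iterating: a(2)=34, a(3)=33, a(4)=-1, a(5)=-34, a(6)=-33, a(7)=1, a(8)=34, a(9)=33; answer 33

33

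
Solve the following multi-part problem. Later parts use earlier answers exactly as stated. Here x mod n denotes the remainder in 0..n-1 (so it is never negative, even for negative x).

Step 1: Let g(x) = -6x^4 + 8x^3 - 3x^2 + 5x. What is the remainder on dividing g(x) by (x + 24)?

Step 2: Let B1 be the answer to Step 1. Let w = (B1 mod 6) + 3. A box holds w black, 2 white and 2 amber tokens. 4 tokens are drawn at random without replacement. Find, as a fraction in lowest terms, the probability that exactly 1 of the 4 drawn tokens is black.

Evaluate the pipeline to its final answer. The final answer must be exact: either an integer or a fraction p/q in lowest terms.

Step 1: remainder = value at the root: -6*(-24)^4 + 8*(-24)^3 - 3*(-24)^2 + 5*(-24)^1 = (-1990656) + (-110592) + (-1728) + (-120) = -2103096; answer -2103096
Step 2: B1 = -2103096; w = 3; total draws C(7,4) = 35; favorable C(3,1)*C(4,3) = 12; P = 12/35; answer 12/35

12/35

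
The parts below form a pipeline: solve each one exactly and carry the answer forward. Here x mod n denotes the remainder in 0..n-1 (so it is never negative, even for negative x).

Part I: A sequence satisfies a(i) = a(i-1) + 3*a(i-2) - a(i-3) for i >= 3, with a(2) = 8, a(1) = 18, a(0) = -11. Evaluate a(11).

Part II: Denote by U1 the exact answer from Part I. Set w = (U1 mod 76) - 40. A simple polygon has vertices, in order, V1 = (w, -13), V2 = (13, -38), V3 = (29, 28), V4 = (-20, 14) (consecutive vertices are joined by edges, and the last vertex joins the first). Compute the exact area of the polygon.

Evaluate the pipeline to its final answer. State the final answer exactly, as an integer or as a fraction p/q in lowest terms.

4057/2

Part I: a(3) = 1*(8) + 3*(18) - 1*(-11) = 73; iterating: a(3)=73, a(4)=79, a(5)=290, a(6)=454, a(7)=1245, a(8)=2317, a(9)=5598, a(10)=11304, a(11)=25781; answer 25781
Part II: U1 = 25781; w = -23; cross terms: (-23*-38 - 13*-13)=1043, (13*28 - 29*-38)=1466, (29*14 - -20*28)=966, (-20*-13 - -23*14)=582; twice the area = |4057| = 4057; area = 4057/2; answer 4057/2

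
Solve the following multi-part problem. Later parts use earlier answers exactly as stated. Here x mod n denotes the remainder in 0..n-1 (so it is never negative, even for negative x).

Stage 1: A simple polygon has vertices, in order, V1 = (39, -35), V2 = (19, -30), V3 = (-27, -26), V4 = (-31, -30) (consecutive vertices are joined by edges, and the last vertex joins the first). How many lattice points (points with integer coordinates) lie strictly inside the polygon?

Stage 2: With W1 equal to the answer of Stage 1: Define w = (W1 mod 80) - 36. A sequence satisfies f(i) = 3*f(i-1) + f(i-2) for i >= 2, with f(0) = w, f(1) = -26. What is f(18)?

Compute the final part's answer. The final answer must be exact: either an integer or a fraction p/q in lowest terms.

Stage 1: cross terms: (39*-30 - 19*-35)=-505, (19*-26 - -27*-30)=-1304, (-27*-30 - -31*-26)=4, (-31*-35 - 39*-30)=2255; twice the area = |450| = 450; area = 225; boundary points = 5 + 2 + 4 + 5 = 16; strictly interior points = area - boundary/2 + 1 = 218; answer 218
Stage 2: W1 = 218; w = 22; f(2) = 3*(-26) + 1*(22) = -56; iterating: f(2)=-56, f(3)=-194, f(4)=-638, f(5)=-2108, f(6)=-6962, f(7)=-22994, f(8)=-75944, f(9)=-250826, f(10)=-828422, f(11)=-2736092, f(12)=-9036698, f(13)=-29846186, f(14)=-98575256, f(15)=-325571954, f(16)=-1075291118, f(17)=-3551445308, f(18)=-11729627042; answer -11729627042

-11729627042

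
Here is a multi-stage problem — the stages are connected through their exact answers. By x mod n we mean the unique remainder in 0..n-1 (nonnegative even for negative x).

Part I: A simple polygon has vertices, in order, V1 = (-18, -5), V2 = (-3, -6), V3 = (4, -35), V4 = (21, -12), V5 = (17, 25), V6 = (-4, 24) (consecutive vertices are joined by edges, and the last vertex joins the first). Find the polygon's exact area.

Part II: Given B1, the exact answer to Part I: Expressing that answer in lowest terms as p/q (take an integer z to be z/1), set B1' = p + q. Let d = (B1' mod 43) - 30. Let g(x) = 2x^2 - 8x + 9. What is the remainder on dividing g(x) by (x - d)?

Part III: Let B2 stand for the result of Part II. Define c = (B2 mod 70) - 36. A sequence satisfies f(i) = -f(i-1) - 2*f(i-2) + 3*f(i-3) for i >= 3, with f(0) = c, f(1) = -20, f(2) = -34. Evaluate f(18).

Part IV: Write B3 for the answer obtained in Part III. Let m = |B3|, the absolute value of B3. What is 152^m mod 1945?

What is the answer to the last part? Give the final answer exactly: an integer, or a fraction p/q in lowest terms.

Part I: cross terms: (-18*-6 - -3*-5)=93, (-3*-35 - 4*-6)=129, (4*-12 - 21*-35)=687, (21*25 - 17*-12)=729, (17*24 - -4*25)=508, (-4*-5 - -18*24)=452; twice the area = |2598| = 2598; area = 1299; answer 1299
Part II: B1 = 1299; threaded value p + q = 1300; d = -20; remainder = value at the root: 2*(-20)^2 - 8*(-20)^1 + 9 = (800) + (160) + (9) = 969; answer 969
Part III: B2 = 969; c = 23; f(3) = -1*(-34) - 2*(-20) + 3*(23) = 143; iterating: f(3)=143, f(4)=-135, f(5)=-253, f(6)=952, f(7)=-851, f(8)=-1812, f(9)=6370, f(10)=-5299, f(11)=-12877, f(12)=42585, f(13)=-32728, f(14)=-91073, f(15)=284284, f(16)=-200322, f(17)=-641465, f(18)=1894961; answer 1894961
Part IV: B3 = 1894961; m = 1894961; squarings mod 1945: 152^1=152, 152^2=1709, 152^4=1236, 152^8=871, 152^16=91, 152^32=501, 152^64=96, 152^128=1436, 152^256=396, 152^512=1216, 152^1024=456, 152^2048=1766, 152^4096=921, 152^8192=221, 152^16384=216, 152^32768=1921, 152^65536=576, 152^131072=1126, 152^262144=1681, 152^524288=1621, 152^1048576=1891; 152^1894961 = 152^1 * 152^16 * 152^32 * 152^512 * 152^2048 * 152^8192 * 152^16384 * 152^32768 * 152^262144 * 152^524288 * 152^1048576 = 307 (mod 1945); answer 307

307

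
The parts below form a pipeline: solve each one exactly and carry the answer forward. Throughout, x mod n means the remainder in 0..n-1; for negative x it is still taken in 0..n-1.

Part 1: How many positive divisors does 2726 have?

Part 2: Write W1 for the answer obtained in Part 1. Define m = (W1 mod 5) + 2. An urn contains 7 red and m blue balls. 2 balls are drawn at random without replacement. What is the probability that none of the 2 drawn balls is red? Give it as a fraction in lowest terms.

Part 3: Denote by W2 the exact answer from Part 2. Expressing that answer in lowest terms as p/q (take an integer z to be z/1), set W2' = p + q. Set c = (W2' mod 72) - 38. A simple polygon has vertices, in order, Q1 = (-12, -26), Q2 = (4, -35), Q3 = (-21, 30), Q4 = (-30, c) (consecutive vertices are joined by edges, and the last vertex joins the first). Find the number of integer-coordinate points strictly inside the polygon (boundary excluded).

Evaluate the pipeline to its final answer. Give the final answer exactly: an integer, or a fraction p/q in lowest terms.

Part 1: 2726 = 2 * 29 * 47; number of divisors = (1+1) * (1+1) * (1+1) = 8; answer 8
Part 2: W1 = 8; m = 5; total draws C(12,2) = 66; favorable C(5,2) = 10; P = 5/33; answer 5/33
Part 3: W2 = 5/33; threaded value p + q = 38; c = 0; cross terms: (-12*-35 - 4*-26)=524, (4*30 - -21*-35)=-615, (-21*0 - -30*30)=900, (-30*-26 - -12*0)=780; twice the area = |1589| = 1589; area = 1589/2; boundary points = 1 + 5 + 3 + 2 = 11; strictly interior points = area - boundary/2 + 1 = 790; answer 790

790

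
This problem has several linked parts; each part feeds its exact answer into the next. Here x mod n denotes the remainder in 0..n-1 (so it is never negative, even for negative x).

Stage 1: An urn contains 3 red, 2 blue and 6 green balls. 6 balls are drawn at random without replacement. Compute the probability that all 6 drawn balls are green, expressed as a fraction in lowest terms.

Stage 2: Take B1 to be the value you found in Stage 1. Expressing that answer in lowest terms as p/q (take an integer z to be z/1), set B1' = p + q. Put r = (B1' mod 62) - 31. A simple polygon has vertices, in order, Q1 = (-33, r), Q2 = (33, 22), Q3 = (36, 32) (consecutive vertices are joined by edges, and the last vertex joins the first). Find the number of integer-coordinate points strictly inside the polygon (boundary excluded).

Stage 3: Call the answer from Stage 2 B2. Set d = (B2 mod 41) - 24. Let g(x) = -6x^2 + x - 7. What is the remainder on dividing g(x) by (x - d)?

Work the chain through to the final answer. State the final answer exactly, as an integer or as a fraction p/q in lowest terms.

-2427

Stage 1: total draws C(11,6) = 462; favorable C(6,6) = 1; P = 1/462; answer 1/462
Stage 2: B1 = 1/462; threaded value p + q = 463; r = -2; cross terms: (-33*22 - 33*-2)=-660, (33*32 - 36*22)=264, (36*-2 - -33*32)=984; twice the area = |588| = 588; area = 294; boundary points = 6 + 1 + 1 = 8; strictly interior points = area - boundary/2 + 1 = 291; answer 291
Stage 3: B2 = 291; d = -20; remainder = value at the root: -6*(-20)^2 + 1*(-20)^1 - 7 = (-2400) + (-20) + (-7) = -2427; answer -2427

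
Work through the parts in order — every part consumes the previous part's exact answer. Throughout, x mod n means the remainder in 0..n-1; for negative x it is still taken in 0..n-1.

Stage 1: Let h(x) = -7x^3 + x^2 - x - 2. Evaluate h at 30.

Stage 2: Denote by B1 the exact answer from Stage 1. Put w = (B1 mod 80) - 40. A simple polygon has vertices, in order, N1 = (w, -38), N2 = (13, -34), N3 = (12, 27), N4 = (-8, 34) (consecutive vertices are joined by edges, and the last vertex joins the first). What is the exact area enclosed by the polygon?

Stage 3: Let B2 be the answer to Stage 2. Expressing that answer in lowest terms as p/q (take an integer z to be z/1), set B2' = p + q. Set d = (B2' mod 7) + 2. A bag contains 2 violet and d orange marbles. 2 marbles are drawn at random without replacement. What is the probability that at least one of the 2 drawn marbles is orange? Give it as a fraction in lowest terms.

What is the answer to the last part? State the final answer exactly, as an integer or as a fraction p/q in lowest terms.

20/21

Stage 1: -7*(30)^3 + 1*(30)^2 - 1*(30)^1 - 2 = (-189000) + (900) + (-30) + (-2) = -188132; answer -188132
Stage 2: B1 = -188132; w = -12; cross terms: (-12*-34 - 13*-38)=902, (13*27 - 12*-34)=759, (12*34 - -8*27)=624, (-8*-38 - -12*34)=712; twice the area = |2997| = 2997; area = 2997/2; answer 2997/2
Stage 3: B2 = 2997/2; threaded value p + q = 2999; d = 5; total draws C(7,2) = 21; complement C(2,2) = 1; favorable 21 - 1 = 20; P = 20/21; answer 20/21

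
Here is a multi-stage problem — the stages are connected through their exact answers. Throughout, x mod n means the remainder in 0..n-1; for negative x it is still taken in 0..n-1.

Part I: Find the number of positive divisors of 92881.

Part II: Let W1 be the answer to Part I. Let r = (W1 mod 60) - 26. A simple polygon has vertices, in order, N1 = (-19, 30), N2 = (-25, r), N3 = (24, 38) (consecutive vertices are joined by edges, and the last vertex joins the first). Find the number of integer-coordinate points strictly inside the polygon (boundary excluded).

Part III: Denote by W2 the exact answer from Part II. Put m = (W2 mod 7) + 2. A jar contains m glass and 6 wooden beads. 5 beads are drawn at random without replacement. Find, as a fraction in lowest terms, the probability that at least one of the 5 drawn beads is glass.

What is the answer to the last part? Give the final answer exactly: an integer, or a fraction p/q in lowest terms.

20/21

Part I: 92881 = 293 * 317; number of divisors = (1+1) * (1+1) = 4; answer 4
Part II: W1 = 4; r = -22; cross terms: (-19*-22 - -25*30)=1168, (-25*38 - 24*-22)=-422, (24*30 - -19*38)=1442; twice the area = |2188| = 2188; area = 1094; boundary points = 2 + 1 + 1 = 4; strictly interior points = area - boundary/2 + 1 = 1093; answer 1093
Part III: W2 = 1093; m = 3; total draws C(9,5) = 126; complement C(6,5) = 6; favorable 126 - 6 = 120; P = 20/21; answer 20/21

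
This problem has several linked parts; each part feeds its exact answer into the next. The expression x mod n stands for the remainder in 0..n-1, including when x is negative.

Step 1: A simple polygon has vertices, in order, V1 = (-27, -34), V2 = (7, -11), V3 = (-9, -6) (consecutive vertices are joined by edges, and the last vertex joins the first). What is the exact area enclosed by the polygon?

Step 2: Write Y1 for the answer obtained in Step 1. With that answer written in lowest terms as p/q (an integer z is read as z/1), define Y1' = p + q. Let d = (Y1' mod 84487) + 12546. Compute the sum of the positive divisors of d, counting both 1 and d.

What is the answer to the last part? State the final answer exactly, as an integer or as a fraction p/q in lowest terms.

Step 1: cross terms: (-27*-11 - 7*-34)=535, (7*-6 - -9*-11)=-141, (-9*-34 - -27*-6)=144; twice the area = |538| = 538; area = 269; answer 269
Step 2: Y1 = 269; threaded value p + q = 270; d = 12816; 12816 = 2^4 * 3^2 * 89; sigma = (1 + 2 + 4 + 8 + 16) * (1 + 3 + 9) * (1 + 89) = 31 * 13 * 90 = 36270; answer 36270

36270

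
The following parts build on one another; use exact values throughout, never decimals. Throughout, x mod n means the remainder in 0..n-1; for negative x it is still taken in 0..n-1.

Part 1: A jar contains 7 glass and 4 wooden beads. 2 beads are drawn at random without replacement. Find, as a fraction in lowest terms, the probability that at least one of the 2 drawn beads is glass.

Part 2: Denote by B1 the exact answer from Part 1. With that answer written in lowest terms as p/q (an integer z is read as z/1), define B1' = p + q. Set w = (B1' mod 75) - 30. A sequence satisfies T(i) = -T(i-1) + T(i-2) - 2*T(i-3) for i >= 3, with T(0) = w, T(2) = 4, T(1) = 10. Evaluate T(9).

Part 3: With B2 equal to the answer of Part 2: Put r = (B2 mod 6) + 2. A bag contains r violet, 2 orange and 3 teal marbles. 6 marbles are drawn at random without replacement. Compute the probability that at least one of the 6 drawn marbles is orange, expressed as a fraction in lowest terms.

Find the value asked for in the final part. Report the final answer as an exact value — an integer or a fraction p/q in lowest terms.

11/12

Part 1: total draws C(11,2) = 55; complement C(4,2) = 6; favorable 55 - 6 = 49; P = 49/55; answer 49/55
Part 2: B1 = 49/55; threaded value p + q = 104; w = -1; T(3) = -1*(4) + 1*(10) - 2*(-1) = 8; iterating: T(3)=8, T(4)=-24, T(5)=24, T(6)=-64, T(7)=136, T(8)=-248, T(9)=512; answer 512
Part 3: B2 = 512; r = 4; total draws C(9,6) = 84; complement C(7,6) = 7; favorable 84 - 7 = 77; P = 11/12; answer 11/12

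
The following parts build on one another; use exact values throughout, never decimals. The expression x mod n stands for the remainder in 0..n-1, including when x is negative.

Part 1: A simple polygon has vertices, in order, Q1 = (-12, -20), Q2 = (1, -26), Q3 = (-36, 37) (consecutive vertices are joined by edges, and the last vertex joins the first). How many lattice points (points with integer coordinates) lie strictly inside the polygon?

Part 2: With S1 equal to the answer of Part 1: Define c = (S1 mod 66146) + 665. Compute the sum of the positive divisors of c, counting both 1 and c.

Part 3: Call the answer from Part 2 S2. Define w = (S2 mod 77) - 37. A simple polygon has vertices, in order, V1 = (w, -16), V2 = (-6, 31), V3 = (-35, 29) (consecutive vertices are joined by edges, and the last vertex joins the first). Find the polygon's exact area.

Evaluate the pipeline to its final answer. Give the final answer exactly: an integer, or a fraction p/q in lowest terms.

1413/2

Part 1: cross terms: (-12*-26 - 1*-20)=332, (1*37 - -36*-26)=-899, (-36*-20 - -12*37)=1164; twice the area = |597| = 597; area = 597/2; boundary points = 1 + 1 + 3 = 5; strictly interior points = area - boundary/2 + 1 = 297; answer 297
Part 2: S1 = 297; c = 962; 962 = 2 * 13 * 37; sigma = (1 + 2) * (1 + 13) * (1 + 37) = 3 * 14 * 38 = 1596; answer 1596
Part 3: S2 = 1596; w = 19; cross terms: (19*31 - -6*-16)=493, (-6*29 - -35*31)=911, (-35*-16 - 19*29)=9; twice the area = |1413| = 1413; area = 1413/2; answer 1413/2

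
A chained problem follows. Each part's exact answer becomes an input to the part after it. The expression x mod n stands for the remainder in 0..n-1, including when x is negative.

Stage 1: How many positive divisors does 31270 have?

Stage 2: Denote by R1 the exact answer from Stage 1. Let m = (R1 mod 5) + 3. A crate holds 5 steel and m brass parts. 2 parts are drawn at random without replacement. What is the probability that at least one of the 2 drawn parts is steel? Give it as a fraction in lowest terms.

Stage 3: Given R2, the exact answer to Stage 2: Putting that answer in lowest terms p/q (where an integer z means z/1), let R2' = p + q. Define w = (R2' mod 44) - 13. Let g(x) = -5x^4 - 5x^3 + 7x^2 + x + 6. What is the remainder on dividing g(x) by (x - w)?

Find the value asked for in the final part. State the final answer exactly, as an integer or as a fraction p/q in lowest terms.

-8

Stage 1: 31270 = 2 * 5 * 53 * 59; number of divisors = (1+1) * (1+1) * (1+1) * (1+1) = 16; answer 16
Stage 2: R1 = 16; m = 4; total draws C(9,2) = 36; complement C(4,2) = 6; favorable 36 - 6 = 30; P = 5/6; answer 5/6
Stage 3: R2 = 5/6; threaded value p + q = 11; w = -2; remainder = value at the root: -5*(-2)^4 - 5*(-2)^3 + 7*(-2)^2 + 1*(-2)^1 + 6 = (-80) + (40) + (28) + (-2) + (6) = -8; answer -8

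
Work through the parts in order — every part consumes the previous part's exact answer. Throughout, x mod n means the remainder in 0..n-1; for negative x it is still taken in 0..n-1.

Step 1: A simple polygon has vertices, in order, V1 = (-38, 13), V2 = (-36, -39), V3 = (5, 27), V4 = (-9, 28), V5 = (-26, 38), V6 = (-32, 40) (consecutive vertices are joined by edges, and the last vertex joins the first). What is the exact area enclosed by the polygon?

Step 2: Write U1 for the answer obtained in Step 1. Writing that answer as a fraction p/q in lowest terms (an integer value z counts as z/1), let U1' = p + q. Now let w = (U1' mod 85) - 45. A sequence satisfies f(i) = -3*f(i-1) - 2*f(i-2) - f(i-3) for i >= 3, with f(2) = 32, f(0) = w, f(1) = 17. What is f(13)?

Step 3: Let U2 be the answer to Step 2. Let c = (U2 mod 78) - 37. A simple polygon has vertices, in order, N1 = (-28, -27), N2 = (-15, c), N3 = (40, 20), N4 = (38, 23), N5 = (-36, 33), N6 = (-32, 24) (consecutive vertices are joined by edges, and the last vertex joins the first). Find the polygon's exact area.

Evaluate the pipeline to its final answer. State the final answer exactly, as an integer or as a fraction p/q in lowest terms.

Step 1: cross terms: (-38*-39 - -36*13)=1950, (-36*27 - 5*-39)=-777, (5*28 - -9*27)=383, (-9*38 - -26*28)=386, (-26*40 - -32*38)=176, (-32*13 - -38*40)=1104; twice the area = |3222| = 3222; area = 1611; answer 1611
Step 2: U1 = 1611; threaded value p + q = 1612; w = 37; f(3) = -3*(32) - 2*(17) - 1*(37) = -167; iterating: f(3)=-167, f(4)=420, f(5)=-958, f(6)=2201, f(7)=-5107, f(8)=11877, f(9)=-27618, f(10)=64207, f(11)=-149262, f(12)=346990, f(13)=-806653; answer -806653
Step 3: U2 = -806653; c = -14; cross terms: (-28*-14 - -15*-27)=-13, (-15*20 - 40*-14)=260, (40*23 - 38*20)=160, (38*33 - -36*23)=2082, (-36*24 - -32*33)=192, (-32*-27 - -28*24)=1536; twice the area = |4217| = 4217; area = 4217/2; answer 4217/2

4217/2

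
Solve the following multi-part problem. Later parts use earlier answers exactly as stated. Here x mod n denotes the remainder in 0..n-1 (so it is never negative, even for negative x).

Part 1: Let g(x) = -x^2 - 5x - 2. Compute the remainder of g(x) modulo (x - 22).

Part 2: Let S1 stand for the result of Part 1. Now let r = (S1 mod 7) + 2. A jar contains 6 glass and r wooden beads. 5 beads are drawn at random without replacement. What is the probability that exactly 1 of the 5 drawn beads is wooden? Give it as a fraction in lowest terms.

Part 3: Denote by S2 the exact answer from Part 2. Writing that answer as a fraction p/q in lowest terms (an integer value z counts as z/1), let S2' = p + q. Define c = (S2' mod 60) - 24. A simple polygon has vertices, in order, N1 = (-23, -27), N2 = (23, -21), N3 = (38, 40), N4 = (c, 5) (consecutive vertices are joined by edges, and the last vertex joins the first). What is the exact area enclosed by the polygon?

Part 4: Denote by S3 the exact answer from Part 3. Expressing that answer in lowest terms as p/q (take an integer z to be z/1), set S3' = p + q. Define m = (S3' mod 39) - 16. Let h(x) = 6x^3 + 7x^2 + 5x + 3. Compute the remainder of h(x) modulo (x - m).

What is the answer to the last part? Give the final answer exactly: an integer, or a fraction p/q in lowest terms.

Part 1: remainder = value at the root: -1*(22)^2 - 5*(22)^1 - 2 = (-484) + (-110) + (-2) = -596; answer -596
Part 2: S1 = -596; r = 8; total draws C(14,5) = 2002; favorable C(8,1)*C(6,4) = 120; P = 60/1001; answer 60/1001
Part 3: S2 = 60/1001; threaded value p + q = 1061; c = 17; cross terms: (-23*-21 - 23*-27)=1104, (23*40 - 38*-21)=1718, (38*5 - 17*40)=-490, (17*-27 - -23*5)=-344; twice the area = |1988| = 1988; area = 994; answer 994
Part 4: S3 = 994; threaded value p + q = 995; m = 4; remainder = value at the root: 6*(4)^3 + 7*(4)^2 + 5*(4)^1 + 3 = (384) + (112) + (20) + (3) = 519; answer 519

519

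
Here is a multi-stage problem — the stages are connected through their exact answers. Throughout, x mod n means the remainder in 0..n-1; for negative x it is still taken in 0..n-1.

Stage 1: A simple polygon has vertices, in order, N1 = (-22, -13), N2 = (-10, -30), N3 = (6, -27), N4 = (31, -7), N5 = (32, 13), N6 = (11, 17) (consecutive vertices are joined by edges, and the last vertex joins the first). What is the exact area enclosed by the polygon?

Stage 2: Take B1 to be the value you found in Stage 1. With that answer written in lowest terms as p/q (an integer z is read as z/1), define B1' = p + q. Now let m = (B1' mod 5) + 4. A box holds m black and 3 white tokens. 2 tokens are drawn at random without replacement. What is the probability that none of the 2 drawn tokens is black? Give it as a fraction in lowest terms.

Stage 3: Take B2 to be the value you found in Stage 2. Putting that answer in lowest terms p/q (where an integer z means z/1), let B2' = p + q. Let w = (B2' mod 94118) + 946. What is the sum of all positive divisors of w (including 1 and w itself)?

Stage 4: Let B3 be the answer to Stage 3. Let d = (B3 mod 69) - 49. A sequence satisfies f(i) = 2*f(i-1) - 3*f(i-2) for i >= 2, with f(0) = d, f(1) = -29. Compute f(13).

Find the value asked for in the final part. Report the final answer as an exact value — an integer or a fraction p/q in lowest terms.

-51401

Stage 1: cross terms: (-22*-30 - -10*-13)=530, (-10*-27 - 6*-30)=450, (6*-7 - 31*-27)=795, (31*13 - 32*-7)=627, (32*17 - 11*13)=401, (11*-13 - -22*17)=231; twice the area = |3034| = 3034; area = 1517; answer 1517
Stage 2: B1 = 1517; threaded value p + q = 1518; m = 7; total draws C(10,2) = 45; favorable C(3,2) = 3; P = 1/15; answer 1/15
Stage 3: B2 = 1/15; threaded value p + q = 16; w = 962; 962 = 2 * 13 * 37; sigma = (1 + 2) * (1 + 13) * (1 + 37) = 3 * 14 * 38 = 1596; answer 1596
Stage 4: B3 = 1596; d = -40; f(2) = 2*(-29) - 3*(-40) = 62; iterating: f(2)=62, f(3)=211, f(4)=236, f(5)=-161, f(6)=-1030, f(7)=-1577, f(8)=-64, f(9)=4603, f(10)=9398, f(11)=4987, f(12)=-18220, f(13)=-51401; answer -51401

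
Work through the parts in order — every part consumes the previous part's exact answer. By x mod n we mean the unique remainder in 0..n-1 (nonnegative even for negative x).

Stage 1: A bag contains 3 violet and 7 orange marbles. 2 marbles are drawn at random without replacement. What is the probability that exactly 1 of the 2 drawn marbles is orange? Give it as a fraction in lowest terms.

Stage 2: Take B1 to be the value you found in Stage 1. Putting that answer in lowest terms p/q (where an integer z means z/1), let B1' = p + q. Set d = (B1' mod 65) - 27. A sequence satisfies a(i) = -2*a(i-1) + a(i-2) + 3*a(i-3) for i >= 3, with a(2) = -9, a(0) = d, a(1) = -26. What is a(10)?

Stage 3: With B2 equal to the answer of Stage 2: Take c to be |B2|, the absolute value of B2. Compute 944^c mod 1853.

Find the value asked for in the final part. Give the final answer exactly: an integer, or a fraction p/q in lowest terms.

1222

Stage 1: total draws C(10,2) = 45; favorable C(7,1)*C(3,1) = 21; P = 7/15; answer 7/15
Stage 2: B1 = 7/15; threaded value p + q = 22; d = -5; a(3) = -2*(-9) + 1*(-26) + 3*(-5) = -23; iterating: a(3)=-23, a(4)=-41, a(5)=32, a(6)=-174, a(7)=257, a(8)=-592, a(9)=919, a(10)=-1659; answer -1659
Stage 3: B2 = -1659; c = 1659; squarings mod 1853: 944^1=944, 944^2=1696, 944^4=560, 944^8=443, 944^16=1684, 944^32=766, 944^64=1208, 944^128=953, 944^256=239, 944^512=1531, 944^1024=1769; 944^1659 = 944^1 * 944^2 * 944^8 * 944^16 * 944^32 * 944^64 * 944^512 * 944^1024 = 1222 (mod 1853); answer 1222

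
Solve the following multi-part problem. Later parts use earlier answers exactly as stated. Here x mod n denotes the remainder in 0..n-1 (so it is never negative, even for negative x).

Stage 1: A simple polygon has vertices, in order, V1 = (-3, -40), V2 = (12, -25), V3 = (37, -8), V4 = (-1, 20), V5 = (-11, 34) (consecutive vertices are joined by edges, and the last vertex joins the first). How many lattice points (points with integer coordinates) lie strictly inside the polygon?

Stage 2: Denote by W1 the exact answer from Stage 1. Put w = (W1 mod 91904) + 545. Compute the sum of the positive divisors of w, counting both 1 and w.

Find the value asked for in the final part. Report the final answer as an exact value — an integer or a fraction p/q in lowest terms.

Stage 1: cross terms: (-3*-25 - 12*-40)=555, (12*-8 - 37*-25)=829, (37*20 - -1*-8)=732, (-1*34 - -11*20)=186, (-11*-40 - -3*34)=542; twice the area = |2844| = 2844; area = 1422; boundary points = 15 + 1 + 2 + 2 + 2 = 22; strictly interior points = area - boundary/2 + 1 = 1412; answer 1412
Stage 2: W1 = 1412; w = 1957; 1957 = 19 * 103; sigma = (1 + 19) * (1 + 103) = 20 * 104 = 2080; answer 2080

2080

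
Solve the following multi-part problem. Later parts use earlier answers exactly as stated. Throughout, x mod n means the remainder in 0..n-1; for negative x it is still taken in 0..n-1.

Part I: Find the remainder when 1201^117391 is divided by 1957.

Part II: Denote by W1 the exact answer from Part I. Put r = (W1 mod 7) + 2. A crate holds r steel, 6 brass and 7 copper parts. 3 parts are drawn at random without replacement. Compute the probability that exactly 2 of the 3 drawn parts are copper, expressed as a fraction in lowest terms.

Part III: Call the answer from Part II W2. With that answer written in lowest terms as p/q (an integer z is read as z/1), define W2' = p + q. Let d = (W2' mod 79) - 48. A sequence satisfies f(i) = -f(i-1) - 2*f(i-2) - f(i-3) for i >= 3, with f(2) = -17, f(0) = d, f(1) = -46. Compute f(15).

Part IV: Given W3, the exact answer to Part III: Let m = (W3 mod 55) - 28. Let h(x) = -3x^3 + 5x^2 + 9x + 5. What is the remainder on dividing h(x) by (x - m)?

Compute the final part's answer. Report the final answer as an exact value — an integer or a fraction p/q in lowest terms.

-409

Part I: squarings mod 1957: 1201^1=1201, 1201^2=92, 1201^4=636, 1201^8=1354, 1201^16=1564, 1201^32=1803, 1201^64=232, 1201^128=985, 1201^256=1510, 1201^512=195, 1201^1024=842, 1201^2048=530, 1201^4096=1049, 1201^8192=567, 1201^16384=541, 1201^32768=1088, 1201^65536=1716; 1201^117391 = 1201^1 * 1201^2 * 1201^4 * 1201^8 * 1201^128 * 1201^512 * 1201^2048 * 1201^16384 * 1201^32768 * 1201^65536 = 883 (mod 1957); answer 883
Part II: W1 = 883; r = 3; total draws C(16,3) = 560; favorable C(7,2)*C(9,1) = 189; P = 27/80; answer 27/80
Part III: W2 = 27/80; threaded value p + q = 107; d = -20; f(3) = -1*(-17) - 2*(-46) - 1*(-20) = 129; iterating: f(3)=129, f(4)=-49, f(5)=-192, f(6)=161, f(7)=272, f(8)=-402, f(9)=-303, f(10)=835, f(11)=173, f(12)=-1540, f(13)=359, f(14)=2548, f(15)=-1726; answer -1726
Part IV: W3 = -1726; m = 6; remainder = value at the root: -3*(6)^3 + 5*(6)^2 + 9*(6)^1 + 5 = (-648) + (180) + (54) + (5) = -409; answer -409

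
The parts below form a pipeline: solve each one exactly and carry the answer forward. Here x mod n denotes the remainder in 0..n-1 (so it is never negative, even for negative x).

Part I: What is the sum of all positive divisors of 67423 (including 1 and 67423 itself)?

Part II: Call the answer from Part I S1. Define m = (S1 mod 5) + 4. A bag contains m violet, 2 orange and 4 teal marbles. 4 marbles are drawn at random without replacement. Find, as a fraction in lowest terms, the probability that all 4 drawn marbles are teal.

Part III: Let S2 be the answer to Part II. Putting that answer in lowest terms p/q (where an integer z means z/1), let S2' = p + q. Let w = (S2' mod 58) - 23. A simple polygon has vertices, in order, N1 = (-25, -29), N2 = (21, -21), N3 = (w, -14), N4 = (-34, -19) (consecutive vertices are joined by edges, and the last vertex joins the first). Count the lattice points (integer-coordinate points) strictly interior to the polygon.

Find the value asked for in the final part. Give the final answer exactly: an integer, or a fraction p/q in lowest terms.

Part I: 67423 = 191 * 353; sigma = (1 + 191) * (1 + 353) = 192 * 354 = 67968; answer 67968
Part II: S1 = 67968; m = 7; total draws C(13,4) = 715; favorable C(4,4) = 1; P = 1/715; answer 1/715
Part III: S2 = 1/715; threaded value p + q = 716; w = -3; cross terms: (-25*-21 - 21*-29)=1134, (21*-14 - -3*-21)=-357, (-3*-19 - -34*-14)=-419, (-34*-29 - -25*-19)=511; twice the area = |869| = 869; area = 869/2; boundary points = 2 + 1 + 1 + 1 = 5; strictly interior points = area - boundary/2 + 1 = 433; answer 433

433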